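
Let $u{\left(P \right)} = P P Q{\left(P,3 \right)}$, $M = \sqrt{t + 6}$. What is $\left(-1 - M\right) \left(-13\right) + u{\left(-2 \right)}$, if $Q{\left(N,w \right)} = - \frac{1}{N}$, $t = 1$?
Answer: $15 + 13 \sqrt{7} \approx 49.395$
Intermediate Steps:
$M = \sqrt{7}$ ($M = \sqrt{1 + 6} = \sqrt{7} \approx 2.6458$)
$u{\left(P \right)} = - P$ ($u{\left(P \right)} = P P \left(- \frac{1}{P}\right) = P^{2} \left(- \frac{1}{P}\right) = - P$)
$\left(-1 - M\right) \left(-13\right) + u{\left(-2 \right)} = \left(-1 - \sqrt{7}\right) \left(-13\right) - -2 = \left(13 + 13 \sqrt{7}\right) + 2 = 15 + 13 \sqrt{7}$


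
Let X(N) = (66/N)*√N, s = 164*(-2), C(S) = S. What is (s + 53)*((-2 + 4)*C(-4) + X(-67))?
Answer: 2200 + 18150*I*√67/67 ≈ 2200.0 + 2217.4*I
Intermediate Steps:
s = -328
X(N) = 66/√N
(s + 53)*((-2 + 4)*C(-4) + X(-67)) = (-328 + 53)*((-2 + 4)*(-4) + 66/√(-67)) = -275*(2*(-4) + 66*(-I*√67/67)) = -275*(-8 - 66*I*√67/67) = 2200 + 18150*I*√67/67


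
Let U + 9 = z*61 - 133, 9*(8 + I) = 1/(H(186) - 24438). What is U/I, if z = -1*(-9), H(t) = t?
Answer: -88835076/1746145 ≈ -50.875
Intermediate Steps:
I = -1746145/218268 (I = -8 + 1/(9*(186 - 24438)) = -8 + (⅑)/(-24252) = -8 + (⅑)*(-1/24252) = -8 - 1/218268 = -1746145/218268 ≈ -8.0000)
z = 9
U = 407 (U = -9 + (9*61 - 133) = -9 + (549 - 133) = -9 + 416 = 407)
U/I = 407/(-1746145/218268) = 407*(-218268/1746145) = -88835076/1746145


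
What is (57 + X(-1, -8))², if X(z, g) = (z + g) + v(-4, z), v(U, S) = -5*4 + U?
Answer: 576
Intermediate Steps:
v(U, S) = -20 + U
X(z, g) = -24 + g + z (X(z, g) = (z + g) + (-20 - 4) = (g + z) - 24 = -24 + g + z)
(57 + X(-1, -8))² = (57 + (-24 - 8 - 1))² = (57 - 33)² = 24² = 576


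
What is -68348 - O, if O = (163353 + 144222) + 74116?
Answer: -450039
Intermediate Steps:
O = 381691 (O = 307575 + 74116 = 381691)
-68348 - O = -68348 - 1*381691 = -68348 - 381691 = -450039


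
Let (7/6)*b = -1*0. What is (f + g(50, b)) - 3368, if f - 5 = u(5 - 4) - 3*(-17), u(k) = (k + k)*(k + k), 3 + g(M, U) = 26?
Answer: -3285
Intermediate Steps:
b = 0 (b = 6*(-1*0)/7 = (6/7)*0 = 0)
g(M, U) = 23 (g(M, U) = -3 + 26 = 23)
u(k) = 4*k² (u(k) = (2*k)*(2*k) = 4*k²)
f = 60 (f = 5 + (4*(5 - 4)² - 3*(-17)) = 5 + (4*1² + 51) = 5 + (4*1 + 51) = 5 + (4 + 51) = 5 + 55 = 60)
(f + g(50, b)) - 3368 = (60 + 23) - 3368 = 83 - 3368 = -3285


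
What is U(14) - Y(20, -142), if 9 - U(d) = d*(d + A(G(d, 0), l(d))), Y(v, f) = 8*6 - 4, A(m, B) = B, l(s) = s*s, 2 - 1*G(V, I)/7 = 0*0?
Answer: -2975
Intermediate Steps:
G(V, I) = 14 (G(V, I) = 14 - 0*0 = 14 - 7*0 = 14 + 0 = 14)
l(s) = s²
Y(v, f) = 44 (Y(v, f) = 48 - 4 = 44)
U(d) = 9 - d*(d + d²)
U(14) - Y(20, -142) = (9 - 1*14² - 1*14³) - 1*44 = (9 - 1*196 - 1*2744) - 44 = (9 - 196 - 2744) - 44 = -2931 - 44 = -2975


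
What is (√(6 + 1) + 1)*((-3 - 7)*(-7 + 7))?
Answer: 0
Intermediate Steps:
(√(6 + 1) + 1)*((-3 - 7)*(-7 + 7)) = (√7 + 1)*(-10*0) = (1 + √7)*0 = 0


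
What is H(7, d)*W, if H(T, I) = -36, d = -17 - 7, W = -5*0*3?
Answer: 0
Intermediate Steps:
W = 0 (W = 0*3 = 0)
d = -24
H(7, d)*W = -36*0 = 0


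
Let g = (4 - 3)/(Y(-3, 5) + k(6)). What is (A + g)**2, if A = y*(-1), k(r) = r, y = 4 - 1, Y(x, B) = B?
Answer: 1024/121 ≈ 8.4628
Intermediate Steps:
y = 3
g = 1/11 (g = (4 - 3)/(5 + 6) = 1/11 ≈ 0.090909)
A = -3 (A = 3*(-1) = -3)
(A + g)**2 = (-3 + 1/11)**2 = (-32/11)**2 = 1024/121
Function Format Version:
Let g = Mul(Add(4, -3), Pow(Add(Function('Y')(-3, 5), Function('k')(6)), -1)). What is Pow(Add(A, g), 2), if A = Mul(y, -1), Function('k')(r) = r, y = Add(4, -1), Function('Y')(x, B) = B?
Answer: Rational(1024, 121) ≈ 8.4628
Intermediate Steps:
y = 3
g = Rational(1, 11) (g = Mul(Add(4, -3), Pow(Add(5, 6), -1)) = Mul(1, Pow(11, -1)) = Mul(1, Rational(1, 11)) = Rational(1, 11) ≈ 0.090909)
A = -3 (A = Mul(3, -1) = -3)
Pow(Add(A, g), 2) = Pow(Add(-3, Rational(1, 11)), 2) = Pow(Rational(-32, 11), 2) = Rational(1024, 121)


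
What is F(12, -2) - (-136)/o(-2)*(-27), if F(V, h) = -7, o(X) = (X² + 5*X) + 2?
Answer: 911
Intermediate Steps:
o(X) = 2 + X² + 5*X
F(12, -2) - (-136)/o(-2)*(-27) = -7 - (-136)/(2 + (-2)² + 5*(-2))*(-27) = -7 - (-136)/(2 + 4 - 10)*(-27) = -7 - (-136)/(-4)*(-27) = -7 - (-136)*(-1)/4*(-27) = -7 - 8*17/4*(-27) = -7 - 34*(-27) = -7 + 918 = 911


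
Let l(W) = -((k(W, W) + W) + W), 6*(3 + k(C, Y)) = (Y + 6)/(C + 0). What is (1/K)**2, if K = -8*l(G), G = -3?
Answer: 9/48400 ≈ 0.00018595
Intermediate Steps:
k(C, Y) = -3 + (6 + Y)/(6*C) (k(C, Y) = -3 + ((Y + 6)/(C + 0))/6 = -3 + ((6 + Y)/C)/6 = -3 + (6 + Y)/(6*C))
l(W) = -2*W - (6 - 17*W)/(6*W) (l(W) = -(((6 + W - 18*W)/(6*W) + W) + W) = -(((6 - 17*W)/(6*W) + W) + W) = -((W + (6 - 17*W)/(6*W)) + W) = -(2*W + (6 - 17*W)/(6*W)) = -2*W - (6 - 17*W)/(6*W))
K = -220/3 (K = -8*(17/6 - 1/(-3) - 2*(-3)) = -8*(17/6 - 1*(-1/3) + 6) = -8*(17/6 + 1/3 + 6) = -8*55/6 = -220/3 ≈ -73.333)
(1/K)**2 = (1/(-220/3))**2 = (-3/220)**2 = 9/48400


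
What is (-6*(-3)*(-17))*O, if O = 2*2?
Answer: -1224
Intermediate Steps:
O = 4
(-6*(-3)*(-17))*O = (-6*(-3)*(-17))*4 = (18*(-17))*4 = -306*4 = -1224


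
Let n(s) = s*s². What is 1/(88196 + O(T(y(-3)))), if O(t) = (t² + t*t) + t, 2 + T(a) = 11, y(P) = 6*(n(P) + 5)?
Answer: 1/88367 ≈ 1.1316e-5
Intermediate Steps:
n(s) = s³
y(P) = 30 + 6*P³ (y(P) = 6*(P³ + 5) = 6*(5 + P³) = 30 + 6*P³)
T(a) = 9 (T(a) = -2 + 11 = 9)
O(t) = t + 2*t² (O(t) = (t² + t²) + t = 2*t² + t = t + 2*t²)
1/(88196 + O(T(y(-3)))) = 1/(88196 + 9*(1 + 2*9)) = 1/(88196 + 9*(1 + 18)) = 1/(88196 + 9*19) = 1/(88196 + 171) = 1/88367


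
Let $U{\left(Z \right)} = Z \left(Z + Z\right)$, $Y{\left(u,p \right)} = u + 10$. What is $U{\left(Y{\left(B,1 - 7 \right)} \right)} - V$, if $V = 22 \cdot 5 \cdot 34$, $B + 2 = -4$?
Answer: $-3708$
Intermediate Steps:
$B = -6$ ($B = -2 - 4 = -6$)
$Y{\left(u,p \right)} = 10 + u$
$V = 3740$ ($V = 110 \cdot 34 = 3740$)
$U{\left(Z \right)} = 2 Z^{2}$ ($U{\left(Z \right)} = Z 2 Z = 2 Z^{2}$)
$U{\left(Y{\left(B,1 - 7 \right)} \right)} - V = 2 \left(10 - 6\right)^{2} - 3740 = 2 \cdot 4^{2} - 3740 = 2 \cdot 16 - 3740 = 32 - 3740 = -3708$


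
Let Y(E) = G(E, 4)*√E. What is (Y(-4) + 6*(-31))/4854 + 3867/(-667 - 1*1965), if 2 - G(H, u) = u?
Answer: -3209995/2129288 - 2*I/2427 ≈ -1.5075 - 0.00082406*I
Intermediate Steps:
G(H, u) = 2 - u
Y(E) = -2*√E (Y(E) = (2 - 1*4)*√E = (2 - 4)*√E = -2*√E)
(Y(-4) + 6*(-31))/4854 + 3867/(-667 - 1*1965) = (-4*I + 6*(-31))/4854 + 3867/(-667 - 1*1965) = (-4*I - 186)*(1/4854) + 3867/(-667 - 1965) = (-4*I - 186)*(1/4854) + 3867/(-2632) = (-186 - 4*I)*(1/4854) + 3867*(-1/2632) = (-31/809 - 2*I/2427) - 3867/2632 = -3209995/2129288 - 2*I/2427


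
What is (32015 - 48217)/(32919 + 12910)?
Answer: -16202/45829 ≈ -0.35353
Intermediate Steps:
(32015 - 48217)/(32919 + 12910) = -16202/45829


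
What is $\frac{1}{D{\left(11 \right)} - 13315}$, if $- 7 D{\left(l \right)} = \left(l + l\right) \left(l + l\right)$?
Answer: $- \frac{7}{93689} \approx -7.4715 \cdot 10^{-5}$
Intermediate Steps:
$D{\left(l \right)} = - \frac{4 l^{2}}{7}$ ($D{\left(l \right)} = - \frac{\left(l + l\right) \left(l + l\right)}{7} = - \frac{2 l 2 l}{7} = - \frac{4 l^{2}}{7}$)
$\frac{1}{D{\left(11 \right)} - 13315} = \frac{1}{- \frac{4 \cdot 11^{2}}{7} - 13315} = \frac{1}{\left(- \frac{4}{7}\right) 121 - 13315} = \frac{1}{- \frac{484}{7} - 13315} = \frac{1}{- \frac{93689}{7}} = - \frac{7}{93689}$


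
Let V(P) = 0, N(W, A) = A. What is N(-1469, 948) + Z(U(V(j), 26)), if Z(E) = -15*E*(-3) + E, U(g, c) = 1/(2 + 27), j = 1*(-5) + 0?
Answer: 27538/29 ≈ 949.59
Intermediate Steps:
j = -5 (j = -5 + 0 = -5)
U(g, c) = 1/29
Z(E) = 46*E (Z(E) = 45*E + E = 46*E)
N(-1469, 948) + Z(U(V(j), 26)) = 948 + 46*(1/29) = 948 + 46/29 = 27538/29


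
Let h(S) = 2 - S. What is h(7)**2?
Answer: 25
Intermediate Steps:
h(7)**2 = (2 - 1*7)**2 = (2 - 7)**2 = (-5)**2 = 25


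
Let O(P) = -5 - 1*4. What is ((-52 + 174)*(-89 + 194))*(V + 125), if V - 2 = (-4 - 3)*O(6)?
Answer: 2433900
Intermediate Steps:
O(P) = -9 (O(P) = -5 - 4 = -9)
V = 65 (V = 2 + (-4 - 3)*(-9) = 2 - 7*(-9) = 2 + 63 = 65)
((-52 + 174)*(-89 + 194))*(V + 125) = ((-52 + 174)*(-89 + 194))*(65 + 125) = (122*105)*190 = 12810*190 = 2433900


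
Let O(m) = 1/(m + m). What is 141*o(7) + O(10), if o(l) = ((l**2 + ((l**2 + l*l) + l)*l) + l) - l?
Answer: 2210881/20 ≈ 1.1054e+5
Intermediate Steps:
O(m) = 1/(2*m)
o(l) = l**2 + l*(l + 2*l**2) (o(l) = ((l**2 + ((l**2 + l**2) + l)*l) + l) - l = ((l**2 + (2*l**2 + l)*l) + l) - l = ((l**2 + (l + 2*l**2)*l) + l) - l = ((l**2 + l*(l + 2*l**2)) + l) - l = (l + l**2 + l*(l + 2*l**2)) - l = l**2 + l*(l + 2*l**2))
141*o(7) + O(10) = 141*(2*7**2*(1 + 7)) + (1/2)/10 = 141*(2*49*8) + (1/2)*(1/10) = 141*784 + 1/20 = 110544 + 1/20 = 2210881/20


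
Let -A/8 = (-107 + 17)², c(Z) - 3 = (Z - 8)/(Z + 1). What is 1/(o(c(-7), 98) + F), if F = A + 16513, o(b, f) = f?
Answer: -1/48189 ≈ -2.0752e-5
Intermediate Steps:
c(Z) = 3 + (-8 + Z)/(1 + Z) (c(Z) = 3 + (Z - 8)/(Z + 1) = 3 + (-8 + Z)/(1 + Z))
A = -64800 (A = -8*(-107 + 17)² = -8*(-90)² = -8*8100 = -64800)
F = -48287 (F = -64800 + 16513 = -48287)
1/(o(c(-7), 98) + F) = 1/(98 - 48287) = 1/(-48189) = -1/48189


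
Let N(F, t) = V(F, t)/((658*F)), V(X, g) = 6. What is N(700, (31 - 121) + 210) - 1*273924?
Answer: -63084697197/230300 ≈ -2.7392e+5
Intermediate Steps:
N(F, t) = 3/(329*F) (N(F, t) = 6/((658*F)) = 6*(1/(658*F)) = 3/(329*F))
N(700, (31 - 121) + 210) - 1*273924 = (3/329)/700 - 1*273924 = (3/329)*(1/700) - 273924 = 3/230300 - 273924 = -63084697197/230300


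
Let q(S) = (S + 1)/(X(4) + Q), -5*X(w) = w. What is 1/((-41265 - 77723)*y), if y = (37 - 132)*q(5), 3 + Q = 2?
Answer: -3/113038600 ≈ -2.6540e-8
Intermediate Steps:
Q = -1 (Q = -3 + 2 = -1)
X(w) = -w/5
q(S) = -5/9 - 5*S/9 (q(S) = (S + 1)/(-1/5*4 - 1) = (1 + S)/(-4/5 - 1) = (1 + S)/(-9/5) = (1 + S)*(-5/9) = -5/9 - 5*S/9)
y = 950/3 (y = (37 - 132)*(-5/9 - 5/9*5) = -95*(-5/9 - 25/9) = -95*(-10/3) = 950/3 ≈ 316.67)
1/((-41265 - 77723)*y) = 1/((-41265 - 77723)*(950/3)) = (3/950)/(-118988) = -1/118988*3/950 = -3/113038600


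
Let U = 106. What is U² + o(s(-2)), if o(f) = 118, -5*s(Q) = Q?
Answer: 11354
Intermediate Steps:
s(Q) = -Q/5
U² + o(s(-2)) = 106² + 118 = 11236 + 118 = 11354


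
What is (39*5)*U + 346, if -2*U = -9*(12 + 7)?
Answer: 34037/2 ≈ 17019.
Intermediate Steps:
U = 171/2 (U = -(-9)*(12 + 7)/2 = -(-9)*19/2 = -½*(-171) = 171/2 ≈ 85.500)
(39*5)*U + 346 = (39*5)*(171/2) + 346 = 195*(171/2) + 346 = 33345/2 + 346 = 34037/2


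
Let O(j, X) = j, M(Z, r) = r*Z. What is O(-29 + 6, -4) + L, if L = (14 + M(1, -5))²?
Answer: 58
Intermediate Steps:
M(Z, r) = Z*r
L = 81 (L = (14 + 1*(-5))² = (14 - 5)² = 9² = 81)
O(-29 + 6, -4) + L = (-29 + 6) + 81 = -23 + 81 = 58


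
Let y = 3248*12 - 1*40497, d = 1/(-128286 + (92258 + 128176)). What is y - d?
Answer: -140157109/92148 ≈ -1521.0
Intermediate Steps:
d = 1/92148 (d = 1/(-128286 + 220434) = 1/92148 ≈ 1.0852e-5)
y = -1521 (y = 38976 - 40497 = -1521)
y - d = -1521 - 1*1/92148 = -1521 - 1/92148 = -140157109/92148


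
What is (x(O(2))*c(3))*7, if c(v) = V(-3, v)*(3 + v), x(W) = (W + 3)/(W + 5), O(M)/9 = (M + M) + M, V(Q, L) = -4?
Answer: -9576/59 ≈ -162.31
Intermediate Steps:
O(M) = 27*M (O(M) = 9*((M + M) + M) = 9*(2*M + M) = 9*(3*M) = 27*M)
x(W) = (3 + W)/(5 + W)
c(v) = -12 - 4*v (c(v) = -4*(3 + v) = -12 - 4*v)
(x(O(2))*c(3))*7 = (((3 + 27*2)/(5 + 27*2))*(-12 - 4*3))*7 = (((3 + 54)/(5 + 54))*(-12 - 12))*7 = ((57/59)*(-24))*7 = -1368/59*7 = -9576/59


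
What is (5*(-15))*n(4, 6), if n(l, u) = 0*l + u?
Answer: -450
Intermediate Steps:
n(l, u) = u (n(l, u) = 0 + u = u)
(5*(-15))*n(4, 6) = (5*(-15))*6 = -75*6 = -450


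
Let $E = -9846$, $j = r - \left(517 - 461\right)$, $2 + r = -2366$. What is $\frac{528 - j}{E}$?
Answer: $- \frac{164}{547} \approx -0.29982$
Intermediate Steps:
$r = -2368$ ($r = -2 - 2366 = -2368$)
$j = -2424$ ($j = -2368 - \left(517 - 461\right) = -2368 - 56 = -2424$)
$\frac{528 - j}{E} = \frac{528 - -2424}{-9846} = \left(528 + 2424\right) \left(- \frac{1}{9846}\right) = 2952 \left(- \frac{1}{9846}\right) = - \frac{164}{547}$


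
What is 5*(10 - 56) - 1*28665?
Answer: -28895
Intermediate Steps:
5*(10 - 56) - 1*28665 = 5*(-46) - 28665 = -230 - 28665 = -28895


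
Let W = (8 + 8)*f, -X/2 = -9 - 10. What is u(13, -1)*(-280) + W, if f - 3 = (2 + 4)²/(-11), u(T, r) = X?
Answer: -117088/11 ≈ -10644.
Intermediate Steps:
X = 38 (X = -2*(-9 - 10) = -2*(-19) = 38)
u(T, r) = 38
f = -3/11 (f = 3 + (2 + 4)²/(-11) = 3 + 6²*(-1/11) = 3 + 36*(-1/11) = 3 - 36/11 = -3/11 ≈ -0.27273)
W = -48/11 (W = (8 + 8)*(-3/11) = 16*(-3/11) = -48/11 ≈ -4.3636)
u(13, -1)*(-280) + W = 38*(-280) - 48/11 = -10640 - 48/11 = -117088/11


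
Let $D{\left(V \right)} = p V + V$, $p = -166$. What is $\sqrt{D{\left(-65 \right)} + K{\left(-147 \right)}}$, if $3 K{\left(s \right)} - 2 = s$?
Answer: $\frac{\sqrt{96090}}{3} \approx 103.33$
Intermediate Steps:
$K{\left(s \right)} = \frac{2}{3} + \frac{s}{3}$
$D{\left(V \right)} = - 165 V$ ($D{\left(V \right)} = - 166 V + V = - 165 V$)
$\sqrt{D{\left(-65 \right)} + K{\left(-147 \right)}} = \sqrt{\left(-165\right) \left(-65\right) + \left(\frac{2}{3} + \frac{1}{3} \left(-147\right)\right)} = \sqrt{10725 + \left(\frac{2}{3} - 49\right)} = \sqrt{10725 - \frac{145}{3}} = \sqrt{\frac{32030}{3}} = \frac{\sqrt{96090}}{3}$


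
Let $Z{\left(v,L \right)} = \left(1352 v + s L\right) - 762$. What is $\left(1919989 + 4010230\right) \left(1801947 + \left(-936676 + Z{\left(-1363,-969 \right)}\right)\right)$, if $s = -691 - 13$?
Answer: $-1755884473929$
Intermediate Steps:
$s = -704$ ($s = -691 - 13 = -704$)
$Z{\left(v,L \right)} = -762 - 704 L + 1352 v$ ($Z{\left(v,L \right)} = \left(1352 v - 704 L\right) - 762 = \left(- 704 L + 1352 v\right) - 762 = -762 - 704 L + 1352 v$)
$\left(1919989 + 4010230\right) \left(1801947 + \left(-936676 + Z{\left(-1363,-969 \right)}\right)\right) = \left(1919989 + 4010230\right) \left(1801947 - 2098038\right) = 5930219 \left(1801947 - 2098038\right) = 5930219 \left(-296091\right) = -1755884473929$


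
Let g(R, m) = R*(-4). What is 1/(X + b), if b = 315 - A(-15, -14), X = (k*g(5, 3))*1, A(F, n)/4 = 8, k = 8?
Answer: 1/123 ≈ 0.0081301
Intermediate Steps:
g(R, m) = -4*R
A(F, n) = 32 (A(F, n) = 4*8 = 32)
X = -160 (X = (8*(-4*5))*1 = (8*(-20))*1 = -160*1 = -160)
b = 283 (b = 315 - 1*32 = 315 - 32 = 283)
1/(X + b) = 1/(-160 + 283) = 1/123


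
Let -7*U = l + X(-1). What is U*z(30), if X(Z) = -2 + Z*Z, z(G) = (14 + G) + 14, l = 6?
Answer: -290/7 ≈ -41.429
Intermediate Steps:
z(G) = 28 + G
X(Z) = -2 + Z²
U = -5/7 (U = -(6 + (-2 + (-1)²))/7 = -(6 + (-2 + 1))/7 = -(6 - 1)/7 = -⅐*5 = -5/7 ≈ -0.71429)
U*z(30) = -5*(28 + 30)/7 = -5/7*58 = -290/7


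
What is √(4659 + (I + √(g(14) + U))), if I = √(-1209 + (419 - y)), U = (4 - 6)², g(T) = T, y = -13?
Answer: √(4659 + 3*√2 + I*√777) ≈ 68.288 + 0.2041*I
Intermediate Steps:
U = 4 (U = (-2)² = 4)
I = I*√777 (I = √(-1209 + (419 - 1*(-13))) = √(-1209 + (419 + 13)) = √(-1209 + 432) = √(-777) = I*√777 ≈ 27.875*I)
√(4659 + (I + √(g(14) + U))) = √(4659 + (I*√777 + √(14 + 4))) = √(4659 + (I*√777 + √18)) = √(4659 + (I*√777 + 3*√2)) = √(4659 + (3*√2 + I*√777)) = √(4659 + 3*√2 + I*√777)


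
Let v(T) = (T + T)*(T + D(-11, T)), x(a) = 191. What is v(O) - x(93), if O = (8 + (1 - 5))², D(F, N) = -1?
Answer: 289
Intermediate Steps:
O = 16 (O = (8 - 4)² = 4² = 16)
v(T) = 2*T*(-1 + T) (v(T) = (T + T)*(T - 1) = (2*T)*(-1 + T) = 2*T*(-1 + T))
v(O) - x(93) = 2*16*(-1 + 16) - 1*191 = 2*16*15 - 191 = 480 - 191 = 289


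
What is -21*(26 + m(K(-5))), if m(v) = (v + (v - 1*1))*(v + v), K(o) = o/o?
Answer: -588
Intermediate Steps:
K(o) = 1
m(v) = 2*v*(-1 + 2*v) (m(v) = (v + (v - 1))*(2*v) = (v + (-1 + v))*(2*v) = (-1 + 2*v)*(2*v) = 2*v*(-1 + 2*v))
-21*(26 + m(K(-5))) = -21*(26 + 2*1*(-1 + 2*1)) = -21*(26 + 2*1*(-1 + 2)) = -21*(26 + 2*1*1) = -21*(26 + 2) = -21*28 = -588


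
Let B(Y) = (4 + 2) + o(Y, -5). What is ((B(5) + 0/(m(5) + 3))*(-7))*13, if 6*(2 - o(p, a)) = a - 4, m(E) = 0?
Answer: -1729/2 ≈ -864.50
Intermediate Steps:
o(p, a) = 8/3 - a/6 (o(p, a) = 2 - (a - 4)/6 = 2 - (-4 + a)/6 = 2 + (⅔ - a/6) = 8/3 - a/6)
B(Y) = 19/2 (B(Y) = (4 + 2) + (8/3 - ⅙*(-5)) = 6 + (8/3 + ⅚) = 6 + 7/2 = 19/2)
((B(5) + 0/(m(5) + 3))*(-7))*13 = ((19/2 + 0/(0 + 3))*(-7))*13 = ((19/2 + 0/3)*(-7))*13 = ((19/2 + (⅓)*0)*(-7))*13 = ((19/2 + 0)*(-7))*13 = ((19/2)*(-7))*13 = -133/2*13 = -1729/2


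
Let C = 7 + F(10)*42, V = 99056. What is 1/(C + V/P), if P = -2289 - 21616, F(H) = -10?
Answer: -23905/9971821 ≈ -0.0023973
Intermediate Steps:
P = -23905
C = -413 (C = 7 - 10*42 = 7 - 420 = -413)
1/(C + V/P) = 1/(-413 + 99056/(-23905)) = 1/(-413 + 99056*(-1/23905)) = 1/(-413 - 99056/23905) = 1/(-9971821/23905) = -23905/9971821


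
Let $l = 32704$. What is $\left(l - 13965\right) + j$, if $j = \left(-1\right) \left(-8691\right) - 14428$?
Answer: $13002$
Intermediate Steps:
$j = -5737$ ($j = 8691 - 14428 = -5737$)
$\left(l - 13965\right) + j = \left(32704 - 13965\right) - 5737 = 18739 - 5737 = 13002$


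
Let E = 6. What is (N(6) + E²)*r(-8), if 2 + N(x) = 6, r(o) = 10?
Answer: 400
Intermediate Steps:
N(x) = 4 (N(x) = -2 + 6 = 4)
(N(6) + E²)*r(-8) = (4 + 6²)*10 = (4 + 36)*10 = 40*10 = 400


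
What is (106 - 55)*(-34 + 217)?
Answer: 9333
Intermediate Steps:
(106 - 55)*(-34 + 217) = 51*183 = 9333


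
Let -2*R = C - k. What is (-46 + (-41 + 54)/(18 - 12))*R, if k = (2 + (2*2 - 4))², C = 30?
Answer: 3419/6 ≈ 569.83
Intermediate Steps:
k = 4 (k = (2 + (4 - 4))² = (2 + 0)² = 2² = 4)
R = -13 (R = -(30 - 1*4)/2 = -(30 - 4)/2 = -½*26 = -13)
(-46 + (-41 + 54)/(18 - 12))*R = (-46 + (-41 + 54)/(18 - 12))*(-13) = (-46 + 13/6)*(-13) = -263/6*(-13) = 3419/6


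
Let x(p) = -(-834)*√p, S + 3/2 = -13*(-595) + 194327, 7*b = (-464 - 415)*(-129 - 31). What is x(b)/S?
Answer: 2224*√61530/942949 ≈ 0.58505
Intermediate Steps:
b = 140640/7 (b = ((-464 - 415)*(-129 - 31))/7 = (-879*(-160))/7 = (⅐)*140640 = 140640/7 ≈ 20091.)
S = 404121/2 (S = -3/2 + (-13*(-595) + 194327) = -3/2 + (7735 + 194327) = -3/2 + 202062 = 404121/2 ≈ 2.0206e+5)
x(p) = 834*√p
x(b)/S = (834*√(140640/7))/(404121/2) = (834*(4*√61530/7))*(2/404121) = (3336*√61530/7)*(2/404121) = 2224*√61530/942949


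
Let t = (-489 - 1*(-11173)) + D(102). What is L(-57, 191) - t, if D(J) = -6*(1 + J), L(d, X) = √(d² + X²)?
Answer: -10066 + √39730 ≈ -9866.7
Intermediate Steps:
L(d, X) = √(X² + d²)
D(J) = -6 - 6*J
t = 10066 (t = (-489 - 1*(-11173)) + (-6 - 6*102) = (-489 + 11173) + (-6 - 612) = 10684 - 618 = 10066)
L(-57, 191) - t = √(191² + (-57)²) - 1*10066 = √(36481 + 3249) - 10066 = √39730 - 10066 = -10066 + √39730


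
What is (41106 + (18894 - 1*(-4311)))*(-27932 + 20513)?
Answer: -477123309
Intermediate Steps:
(41106 + (18894 - 1*(-4311)))*(-27932 + 20513) = (41106 + (18894 + 4311))*(-7419) = (41106 + 23205)*(-7419) = 64311*(-7419) = -477123309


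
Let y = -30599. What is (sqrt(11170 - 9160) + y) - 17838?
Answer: -48437 + sqrt(2010) ≈ -48392.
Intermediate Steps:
(sqrt(11170 - 9160) + y) - 17838 = (sqrt(11170 - 9160) - 30599) - 17838 = (sqrt(2010) - 30599) - 17838 = (-30599 + sqrt(2010)) - 17838 = -48437 + sqrt(2010)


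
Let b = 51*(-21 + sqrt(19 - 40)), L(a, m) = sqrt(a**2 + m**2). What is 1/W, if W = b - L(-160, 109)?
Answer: -1/(1071 + sqrt(37481) - 51*I*sqrt(21)) ≈ -0.00076465 - 0.00014131*I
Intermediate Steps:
b = -1071 + 51*I*sqrt(21) (b = 51*(-21 + sqrt(-21)) = 51*(-21 + I*sqrt(21)) = -1071 + 51*I*sqrt(21) ≈ -1071.0 + 233.71*I)
W = -1071 - sqrt(37481) + 51*I*sqrt(21) (W = (-1071 + 51*I*sqrt(21)) - sqrt((-160)**2 + 109**2) = (-1071 + 51*I*sqrt(21)) - sqrt(25600 + 11881) = (-1071 + 51*I*sqrt(21)) - sqrt(37481) = -1071 - sqrt(37481) + 51*I*sqrt(21) ≈ -1264.6 + 233.71*I)
1/W = 1/(-1071 - sqrt(37481) + 51*I*sqrt(21))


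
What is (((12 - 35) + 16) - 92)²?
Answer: 9801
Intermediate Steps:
(((12 - 35) + 16) - 92)² = ((-23 + 16) - 92)² = (-7 - 92)² = (-99)² = 9801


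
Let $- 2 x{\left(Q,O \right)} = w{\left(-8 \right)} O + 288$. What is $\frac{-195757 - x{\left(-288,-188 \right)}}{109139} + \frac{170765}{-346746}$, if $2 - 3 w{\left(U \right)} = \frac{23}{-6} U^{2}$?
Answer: $- \frac{267457053235}{113530535082} \approx -2.3558$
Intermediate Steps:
$w{\left(U \right)} = \frac{2}{3} + \frac{23 U^{2}}{18}$ ($w{\left(U \right)} = \frac{2}{3} - \frac{\frac{23}{-6} U^{2}}{3} = \frac{2}{3} - \frac{23 \left(- \frac{1}{6}\right) U^{2}}{3} = \frac{2}{3} - \frac{\left(- \frac{23}{6}\right) U^{2}}{3} = \frac{2}{3} + \frac{23 U^{2}}{18}$)
$x{\left(Q,O \right)} = -144 - \frac{371 O}{9}$ ($x{\left(Q,O \right)} = - \frac{\left(\frac{2}{3} + \frac{23 \left(-8\right)^{2}}{18}\right) O + 288}{2} = - \frac{\left(\frac{2}{3} + \frac{23}{18} \cdot 64\right) O + 288}{2} = - \frac{\left(\frac{2}{3} + \frac{736}{9}\right) O + 288}{2} = - \frac{\frac{742 O}{9} + 288}{2} = - \frac{288 + \frac{742 O}{9}}{2} = -144 - \frac{371 O}{9}$)
$\frac{-195757 - x{\left(-288,-188 \right)}}{109139} + \frac{170765}{-346746} = \frac{-195757 - \left(-144 - - \frac{69748}{9}\right)}{109139} + \frac{170765}{-346746} = \left(-195757 - \left(-144 + \frac{69748}{9}\right)\right) \frac{1}{109139} + 170765 \left(- \frac{1}{346746}\right) = \left(-195757 - \frac{68452}{9}\right) \frac{1}{109139} - \frac{170765}{346746} = \left(- \frac{1830265}{9}\right) \frac{1}{109139} - \frac{170765}{346746} = - \frac{1830265}{982251} - \frac{170765}{346746} = - \frac{267457053235}{113530535082}$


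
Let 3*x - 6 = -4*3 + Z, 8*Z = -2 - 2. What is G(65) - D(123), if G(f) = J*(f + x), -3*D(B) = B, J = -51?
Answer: -6327/2 ≈ -3163.5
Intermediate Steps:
Z = -½ (Z = (-2 - 2)/8 = (⅛)*(-4) = -½ ≈ -0.50000)
D(B) = -B/3
x = -13/6 (x = 2 + (-4*3 - ½)/3 = 2 + (-12 - ½)/3 = 2 + (⅓)*(-25/2) = 2 - 25/6 = -13/6 ≈ -2.1667)
G(f) = 221/2 - 51*f (G(f) = -51*(f - 13/6) = -51*(-13/6 + f) = 221/2 - 51*f)
G(65) - D(123) = (221/2 - 51*65) - (-1)*123/3 = (221/2 - 3315) - 1*(-41) = -6409/2 + 41 = -6327/2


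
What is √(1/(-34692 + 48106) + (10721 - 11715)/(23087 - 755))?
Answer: I*√62304961775538/37445181 ≈ 0.2108*I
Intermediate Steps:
√(1/(-34692 + 48106) + (10721 - 11715)/(23087 - 755)) = √(1/13414 - 994/22332) = √(1/13414 - 994*1/22332) = √(1/13414 - 497/11166) = √(-1663898/37445181) = I*√62304961775538/37445181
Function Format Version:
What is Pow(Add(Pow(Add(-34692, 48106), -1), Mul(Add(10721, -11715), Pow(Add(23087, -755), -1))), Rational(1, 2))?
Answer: Mul(Rational(1, 37445181), I, Pow(62304961775538, Rational(1, 2))) ≈ Mul(0.21080, I)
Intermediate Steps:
Pow(Add(Pow(Add(-34692, 48106), -1), Mul(Add(10721, -11715), Pow(Add(23087, -755), -1))), Rational(1, 2)) = Pow(Add(Pow(13414, -1), Mul(-994, Pow(22332, -1))), Rational(1, 2)) = Pow(Add(Rational(1, 13414), Mul(-994, Rational(1, 22332))), Rational(1, 2)) = Pow(Add(Rational(1, 13414), Rational(-497, 11166)), Rational(1, 2)) = Pow(Rational(-1663898, 37445181), Rational(1, 2)) = Mul(Rational(1, 37445181), I, Pow(62304961775538, Rational(1, 2)))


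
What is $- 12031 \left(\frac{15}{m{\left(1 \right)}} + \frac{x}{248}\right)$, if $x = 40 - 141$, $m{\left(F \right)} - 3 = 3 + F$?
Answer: $- \frac{36249403}{1736} \approx -20881.0$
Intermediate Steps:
$m{\left(F \right)} = 6 + F$ ($m{\left(F \right)} = 3 + \left(3 + F\right) = 6 + F$)
$x = -101$ ($x = 40 - 141 = -101$)
$- 12031 \left(\frac{15}{m{\left(1 \right)}} + \frac{x}{248}\right) = - 12031 \left(\frac{15}{6 + 1} - \frac{101}{248}\right) = - 12031 \left(\frac{15}{7} - \frac{101}{248}\right) = \left(-12031\right) \frac{3013}{1736} = - \frac{36249403}{1736}$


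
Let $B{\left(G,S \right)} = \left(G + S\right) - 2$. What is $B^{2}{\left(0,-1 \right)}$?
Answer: $9$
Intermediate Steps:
$B{\left(G,S \right)} = -2 + G + S$
$B^{2}{\left(0,-1 \right)} = \left(-2 + 0 - 1\right)^{2} = \left(-3\right)^{2} = 9$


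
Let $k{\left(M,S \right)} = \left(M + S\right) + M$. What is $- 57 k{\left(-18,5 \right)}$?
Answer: $1767$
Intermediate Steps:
$k{\left(M,S \right)} = S + 2 M$
$- 57 k{\left(-18,5 \right)} = - 57 \left(5 + 2 \left(-18\right)\right) = - 57 \left(5 - 36\right) = \left(-57\right) \left(-31\right) = 1767$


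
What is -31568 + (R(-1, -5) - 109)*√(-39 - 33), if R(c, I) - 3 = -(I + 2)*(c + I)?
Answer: -31568 - 744*I*√2 ≈ -31568.0 - 1052.2*I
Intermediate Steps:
R(c, I) = 3 - (2 + I)*(I + c) (R(c, I) = 3 - (I + 2)*(c + I) = 3 - (2 + I)*(I + c))
-31568 + (R(-1, -5) - 109)*√(-39 - 33) = -31568 + ((3 - 1*(-5)² - 2*(-5) - 2*(-1) - 1*(-5)*(-1)) - 109)*√(-39 - 33) = -31568 + ((3 - 1*25 + 10 + 2 - 5) - 109)*√(-72) = -31568 + ((3 - 25 + 10 + 2 - 5) - 109)*(6*I*√2) = -31568 + (-15 - 109)*(6*I*√2) = -31568 - 744*I*√2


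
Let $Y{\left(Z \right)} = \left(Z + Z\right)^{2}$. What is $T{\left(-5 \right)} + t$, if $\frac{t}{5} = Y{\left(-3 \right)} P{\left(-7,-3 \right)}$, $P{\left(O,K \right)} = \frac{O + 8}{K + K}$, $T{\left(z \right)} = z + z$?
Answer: $-40$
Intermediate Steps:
$T{\left(z \right)} = 2 z$
$P{\left(O,K \right)} = \frac{8 + O}{2 K}$
$Y{\left(Z \right)} = 4 Z^{2}$ ($Y{\left(Z \right)} = \left(2 Z\right)^{2} = 4 Z^{2}$)
$t = -30$ ($t = 5 \cdot 4 \left(-3\right)^{2} \frac{8 - 7}{2 \left(-3\right)} = 5 \cdot 4 \cdot 9 \cdot \frac{1}{2} \left(- \frac{1}{3}\right) 1 = 5 \cdot 36 \left(- \frac{1}{6}\right) = 5 \left(-6\right) = -30$)
$T{\left(-5 \right)} + t = 2 \left(-5\right) - 30 = -10 - 30 = -40$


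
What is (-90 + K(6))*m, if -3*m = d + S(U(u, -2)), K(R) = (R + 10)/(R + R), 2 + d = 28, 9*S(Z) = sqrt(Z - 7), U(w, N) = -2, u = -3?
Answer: 6916/9 + 266*I/27 ≈ 768.44 + 9.8519*I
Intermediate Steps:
S(Z) = sqrt(-7 + Z)/9 (S(Z) = sqrt(Z - 7)/9 = sqrt(-7 + Z)/9)
d = 26 (d = -2 + 28 = 26)
K(R) = (10 + R)/(2*R) (K(R) = (10 + R)/((2*R)) = (10 + R)*(1/(2*R)) = (10 + R)/(2*R))
m = -26/3 - I/9 (m = -(26 + sqrt(-7 - 2)/9)/3 = -(26 + sqrt(-9)/9)/3 = -(26 + (3*I)/9)/3 = -(26 + I/3)/3 = -26/3 - I/9 ≈ -8.6667 - 0.11111*I)
(-90 + K(6))*m = (-90 + (1/2)*(10 + 6)/6)*(-26/3 - I/9) = (-90 + (1/2)*(1/6)*16)*(-26/3 - I/9) = (-90 + 4/3)*(-26/3 - I/9) = -266*(-26/3 - I/9)/3 = 6916/9 + 266*I/27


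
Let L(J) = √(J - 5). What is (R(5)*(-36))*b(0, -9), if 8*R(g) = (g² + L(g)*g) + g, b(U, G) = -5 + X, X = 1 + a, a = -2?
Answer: 810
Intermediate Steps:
X = -1 (X = 1 - 2 = -1)
b(U, G) = -6 (b(U, G) = -5 - 1 = -6)
L(J) = √(-5 + J)
R(g) = g/8 + g²/8 + g*√(-5 + g)/8 (R(g) = ((g² + √(-5 + g)*g) + g)/8 = ((g² + g*√(-5 + g)) + g)/8 = (g + g² + g*√(-5 + g))/8 = g/8 + g²/8 + g*√(-5 + g)/8)
(R(5)*(-36))*b(0, -9) = (((⅛)*5*(1 + 5 + √(-5 + 5)))*(-36))*(-6) = (((⅛)*5*(1 + 5 + √0))*(-36))*(-6) = (((⅛)*5*(1 + 5 + 0))*(-36))*(-6) = (((⅛)*5*6)*(-36))*(-6) = ((15/4)*(-36))*(-6) = -135*(-6) = 810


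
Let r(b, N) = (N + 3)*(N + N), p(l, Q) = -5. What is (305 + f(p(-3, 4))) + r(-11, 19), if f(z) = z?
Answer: 1136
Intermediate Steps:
r(b, N) = 2*N*(3 + N) (r(b, N) = (3 + N)*(2*N) = 2*N*(3 + N))
(305 + f(p(-3, 4))) + r(-11, 19) = (305 - 5) + 2*19*(3 + 19) = 300 + 2*19*22 = 300 + 836 = 1136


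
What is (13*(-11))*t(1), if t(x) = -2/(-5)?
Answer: -286/5 ≈ -57.200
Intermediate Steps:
t(x) = ⅖ (t(x) = -2*(-⅕) = ⅖)
(13*(-11))*t(1) = (13*(-11))*(⅖) = -143*⅖ = -286/5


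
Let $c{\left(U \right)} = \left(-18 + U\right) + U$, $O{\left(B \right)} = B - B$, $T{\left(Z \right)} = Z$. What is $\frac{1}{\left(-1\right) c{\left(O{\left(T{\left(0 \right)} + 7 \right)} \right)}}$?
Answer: $\frac{1}{18} \approx 0.055556$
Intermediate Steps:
$O{\left(B \right)} = 0$
$c{\left(U \right)} = -18 + 2 U$
$\frac{1}{\left(-1\right) c{\left(O{\left(T{\left(0 \right)} + 7 \right)} \right)}} = \frac{1}{\left(-1\right) \left(-18 + 2 \cdot 0\right)} = \frac{1}{\left(-1\right) \left(-18 + 0\right)} = \frac{1}{\left(-1\right) \left(-18\right)} = \frac{1}{18}$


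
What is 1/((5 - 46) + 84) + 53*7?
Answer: 15954/43 ≈ 371.02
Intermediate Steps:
1/((5 - 46) + 84) + 53*7 = 1/(-41 + 84) + 371 = 1/43 + 371 = 15954/43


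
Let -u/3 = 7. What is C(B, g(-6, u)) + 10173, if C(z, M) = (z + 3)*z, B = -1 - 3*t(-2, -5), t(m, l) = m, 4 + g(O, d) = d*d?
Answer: 10213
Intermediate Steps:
u = -21 (u = -3*7 = -21)
g(O, d) = -4 + d² (g(O, d) = -4 + d*d = -4 + d²)
B = 5 (B = -1 - 3*(-2) = -1 + 6 = 5)
C(z, M) = z*(3 + z) (C(z, M) = (3 + z)*z = z*(3 + z))
C(B, g(-6, u)) + 10173 = 5*(3 + 5) + 10173 = 5*8 + 10173 = 40 + 10173 = 10213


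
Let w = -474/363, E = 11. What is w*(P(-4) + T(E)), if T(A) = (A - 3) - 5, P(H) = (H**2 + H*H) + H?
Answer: -4898/121 ≈ -40.479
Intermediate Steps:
P(H) = H + 2*H**2 (P(H) = (H**2 + H**2) + H = 2*H**2 + H = H + 2*H**2)
T(A) = -8 + A (T(A) = (-3 + A) - 5 = -8 + A)
w = -158/121 (w = -474*1/363 = -158/121 ≈ -1.3058)
w*(P(-4) + T(E)) = -158*(-4*(1 + 2*(-4)) + (-8 + 11))/121 = -158*(-4*(1 - 8) + 3)/121 = -158*(-4*(-7) + 3)/121 = -158*(28 + 3)/121 = -158/121*31 = -4898/121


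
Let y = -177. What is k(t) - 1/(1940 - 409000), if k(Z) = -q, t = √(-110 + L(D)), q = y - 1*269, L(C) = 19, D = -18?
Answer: 181548761/407060 ≈ 446.00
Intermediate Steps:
q = -446 (q = -177 - 1*269 = -177 - 269 = -446)
t = I*√91 (t = √(-110 + 19) = √(-91) = I*√91 ≈ 9.5394*I)
k(Z) = 446 (k(Z) = -1*(-446) = 446)
k(t) - 1/(1940 - 409000) = 446 - 1/(1940 - 409000) = 446 - 1/(-407060) = 446 - 1*(-1/407060) = 446 + 1/407060 = 181548761/407060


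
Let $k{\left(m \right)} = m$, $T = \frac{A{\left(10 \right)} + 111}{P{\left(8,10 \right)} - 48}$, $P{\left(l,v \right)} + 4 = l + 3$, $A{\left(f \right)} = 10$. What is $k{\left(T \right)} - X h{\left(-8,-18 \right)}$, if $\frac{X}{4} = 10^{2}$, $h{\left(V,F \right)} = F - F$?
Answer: $- \frac{121}{41} \approx -2.9512$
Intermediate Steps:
$h{\left(V,F \right)} = 0$
$X = 400$ ($X = 4 \cdot 10^{2} = 4 \cdot 100 = 400$)
$P{\left(l,v \right)} = -1 + l$ ($P{\left(l,v \right)} = -4 + \left(l + 3\right) = -4 + \left(3 + l\right) = -1 + l$)
$T = - \frac{121}{41}$ ($T = \frac{10 + 111}{\left(-1 + 8\right) - 48} = \frac{121}{7 - 48} = \frac{121}{-41} = 121 \left(- \frac{1}{41}\right) = - \frac{121}{41} \approx -2.9512$)
$k{\left(T \right)} - X h{\left(-8,-18 \right)} = - \frac{121}{41} - 400 \cdot 0 = - \frac{121}{41} - 0 = - \frac{121}{41} + 0 = - \frac{121}{41}$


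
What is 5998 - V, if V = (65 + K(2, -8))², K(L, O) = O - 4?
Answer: 3189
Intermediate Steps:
K(L, O) = -4 + O
V = 2809 (V = (65 + (-4 - 8))² = (65 - 12)² = 53² = 2809)
5998 - V = 5998 - 1*2809 = 5998 - 2809 = 3189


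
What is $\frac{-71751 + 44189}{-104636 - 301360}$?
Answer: $\frac{13781}{202998} \approx 0.067887$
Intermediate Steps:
$\frac{-71751 + 44189}{-104636 - 301360} = - \frac{27562}{-104636 - 301360} = - \frac{27562}{-405996} = \left(-27562\right) \left(- \frac{1}{405996}\right) = \frac{13781}{202998}$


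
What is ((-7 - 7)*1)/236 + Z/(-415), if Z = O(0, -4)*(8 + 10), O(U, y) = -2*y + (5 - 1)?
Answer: -28393/48970 ≈ -0.57980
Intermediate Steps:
O(U, y) = 4 - 2*y (O(U, y) = -2*y + 4 = 4 - 2*y)
Z = 216 (Z = (4 - 2*(-4))*(8 + 10) = (4 + 8)*18 = 12*18 = 216)
((-7 - 7)*1)/236 + Z/(-415) = ((-7 - 7)*1)/236 + 216/(-415) = -14*1*(1/236) + 216*(-1/415) = -14*1/236 - 216/415 = -7/118 - 216/415 = -28393/48970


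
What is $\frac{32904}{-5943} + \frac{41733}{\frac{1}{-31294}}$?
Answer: $- \frac{2587171157430}{1981} \approx -1.306 \cdot 10^{9}$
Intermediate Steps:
$\frac{32904}{-5943} + \frac{41733}{\frac{1}{-31294}} = 32904 \left(- \frac{1}{5943}\right) + \frac{41733}{- \frac{1}{31294}} = - \frac{10968}{1981} + 41733 \left(-31294\right) = - \frac{10968}{1981} - 1305992502 = - \frac{2587171157430}{1981}$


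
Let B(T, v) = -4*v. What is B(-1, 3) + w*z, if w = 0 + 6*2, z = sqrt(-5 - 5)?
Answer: -12 + 12*I*sqrt(10) ≈ -12.0 + 37.947*I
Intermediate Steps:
z = I*sqrt(10) (z = sqrt(-10) = I*sqrt(10) ≈ 3.1623*I)
w = 12 (w = 0 + 12 = 12)
B(-1, 3) + w*z = -4*3 + 12*(I*sqrt(10)) = -12 + 12*I*sqrt(10)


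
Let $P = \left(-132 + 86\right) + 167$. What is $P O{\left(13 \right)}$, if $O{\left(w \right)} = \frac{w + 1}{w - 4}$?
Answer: $\frac{1694}{9} \approx 188.22$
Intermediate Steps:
$P = 121$ ($P = -46 + 167 = 121$)
$O{\left(w \right)} = \frac{1 + w}{-4 + w}$
$P O{\left(13 \right)} = 121 \frac{1 + 13}{-4 + 13} = 121 \cdot \frac{1}{9} \cdot 14 = 121 \cdot \frac{14}{9} = \frac{1694}{9}$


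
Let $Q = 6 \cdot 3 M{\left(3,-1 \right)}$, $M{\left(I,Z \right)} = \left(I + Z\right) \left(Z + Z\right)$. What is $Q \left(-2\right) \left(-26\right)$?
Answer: $-3744$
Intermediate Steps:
$M{\left(I,Z \right)} = 2 Z \left(I + Z\right)$ ($M{\left(I,Z \right)} = \left(I + Z\right) 2 Z = 2 Z \left(I + Z\right)$)
$Q = -72$ ($Q = 6 \cdot 3 \cdot 2 \left(-1\right) \left(3 - 1\right) = 18 \cdot 2 \left(-1\right) 2 = 18 \left(-4\right) = -72$)
$Q \left(-2\right) \left(-26\right) = \left(-72\right) \left(-2\right) \left(-26\right) = 144 \left(-26\right) = -3744$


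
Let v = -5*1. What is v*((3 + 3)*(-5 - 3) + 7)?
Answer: 205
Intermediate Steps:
v = -5
v*((3 + 3)*(-5 - 3) + 7) = -5*((3 + 3)*(-5 - 3) + 7) = -5*(6*(-8) + 7) = -5*(-48 + 7) = -5*(-41) = 205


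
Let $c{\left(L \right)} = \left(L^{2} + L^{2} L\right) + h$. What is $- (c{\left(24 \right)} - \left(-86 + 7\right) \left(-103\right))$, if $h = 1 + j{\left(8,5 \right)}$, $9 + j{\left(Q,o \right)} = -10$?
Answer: $-6245$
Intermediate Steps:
$j{\left(Q,o \right)} = -19$ ($j{\left(Q,o \right)} = -9 - 10 = -19$)
$h = -18$ ($h = 1 - 19 = -18$)
$c{\left(L \right)} = -18 + L^{2} + L^{3}$ ($c{\left(L \right)} = \left(L^{2} + L^{2} L\right) - 18 = \left(L^{2} + L^{3}\right) - 18 = -18 + L^{2} + L^{3}$)
$- (c{\left(24 \right)} - \left(-86 + 7\right) \left(-103\right)) = - (\left(-18 + 24^{2} + 24^{3}\right) - \left(-86 + 7\right) \left(-103\right)) = - (\left(-18 + 576 + 13824\right) - \left(-79\right) \left(-103\right)) = - (14382 - 8137) = \left(-1\right) 6245 = -6245$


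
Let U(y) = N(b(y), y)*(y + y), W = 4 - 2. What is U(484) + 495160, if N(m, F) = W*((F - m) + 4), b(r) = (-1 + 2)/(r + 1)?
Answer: 698363144/485 ≈ 1.4399e+6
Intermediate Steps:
b(r) = 1/(1 + r)
W = 2
N(m, F) = 8 - 2*m + 2*F (N(m, F) = 2*((F - m) + 4) = 2*(4 + F - m) = 8 - 2*m + 2*F)
U(y) = 2*y*(8 - 2/(1 + y) + 2*y) (U(y) = (8 - 2/(1 + y) + 2*y)*(y + y) = (8 - 2/(1 + y) + 2*y)*(2*y) = 2*y*(8 - 2/(1 + y) + 2*y))
U(484) + 495160 = 4*484*(-1 + (1 + 484)*(4 + 484))/(1 + 484) + 495160 = 4*484*(-1 + 485*488)/485 + 495160 = 4*484*(1/485)*(-1 + 236680) + 495160 = 4*484*(1/485)*236679 + 495160 = 458210544/485 + 495160 = 698363144/485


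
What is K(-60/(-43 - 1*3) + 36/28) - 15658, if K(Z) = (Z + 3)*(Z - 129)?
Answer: -424187818/25921 ≈ -16365.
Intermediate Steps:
K(Z) = (-129 + Z)*(3 + Z) (K(Z) = (3 + Z)*(-129 + Z) = (-129 + Z)*(3 + Z))
K(-60/(-43 - 1*3) + 36/28) - 15658 = (-387 + (-60/(-43 - 1*3) + 36/28)² - 126*(-60/(-43 - 1*3) + 36/28)) - 15658 = (-387 + (-60/(-43 - 3) + 36*(1/28))² - 126*(-60/(-43 - 3) + 36*(1/28))) - 15658 = (-387 + (-60/(-46) + 9/7)² - 126*(-60/(-46) + 9/7)) - 15658 = (-387 + (-60*(-1/46) + 9/7)² - 126*(-60*(-1/46) + 9/7)) - 15658 = (-387 + (30/23 + 9/7)² - 126*(30/23 + 9/7)) - 15658 = (-387 + (417/161)² - 126*417/161) - 15658 = (-387 + 173889/25921 - 7506/23) - 15658 = -18316800/25921 - 15658 = -424187818/25921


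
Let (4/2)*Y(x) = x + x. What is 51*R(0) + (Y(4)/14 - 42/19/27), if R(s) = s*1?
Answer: 244/1197 ≈ 0.20384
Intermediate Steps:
Y(x) = x (Y(x) = (x + x)/2 = (2*x)/2 = x)
R(s) = s
51*R(0) + (Y(4)/14 - 42/19/27) = 51*0 + (4/14 - 42/19/27) = 0 + (4*(1/14) - 42*1/19*(1/27)) = 0 + (2/7 - 42/19*1/27) = 0 + (2/7 - 14/171) = 0 + 244/1197 = 244/1197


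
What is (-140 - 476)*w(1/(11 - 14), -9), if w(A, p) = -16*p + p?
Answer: -83160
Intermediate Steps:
w(A, p) = -15*p
(-140 - 476)*w(1/(11 - 14), -9) = (-140 - 476)*(-15*(-9)) = -616*135 = -83160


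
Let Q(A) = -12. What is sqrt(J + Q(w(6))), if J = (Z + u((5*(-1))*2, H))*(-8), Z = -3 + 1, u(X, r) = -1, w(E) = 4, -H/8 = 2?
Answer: 2*sqrt(3) ≈ 3.4641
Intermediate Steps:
H = -16 (H = -8*2 = -16)
Z = -2
J = 24 (J = (-2 - 1)*(-8) = -3*(-8) = 24)
sqrt(J + Q(w(6))) = sqrt(24 - 12) = sqrt(12) = 2*sqrt(3)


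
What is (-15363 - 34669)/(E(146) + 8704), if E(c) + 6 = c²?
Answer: -25016/15007 ≈ -1.6670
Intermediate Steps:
E(c) = -6 + c²
(-15363 - 34669)/(E(146) + 8704) = (-15363 - 34669)/((-6 + 146²) + 8704) = -50032/((-6 + 21316) + 8704) = -50032/(21310 + 8704) = -50032/30014 = -50032*1/30014 = -25016/15007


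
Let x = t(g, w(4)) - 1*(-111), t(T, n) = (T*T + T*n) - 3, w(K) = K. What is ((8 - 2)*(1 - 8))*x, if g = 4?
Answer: -5880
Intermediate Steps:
t(T, n) = -3 + T**2 + T*n (t(T, n) = (T**2 + T*n) - 3 = -3 + T**2 + T*n)
x = 140 (x = (-3 + 4**2 + 4*4) - 1*(-111) = (-3 + 16 + 16) + 111 = 29 + 111 = 140)
((8 - 2)*(1 - 8))*x = ((8 - 2)*(1 - 8))*140 = (6*(-7))*140 = -42*140 = -5880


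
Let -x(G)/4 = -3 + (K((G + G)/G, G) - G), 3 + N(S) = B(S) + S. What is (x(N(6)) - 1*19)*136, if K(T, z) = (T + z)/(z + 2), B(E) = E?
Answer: 3400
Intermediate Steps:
K(T, z) = (T + z)/(2 + z)
N(S) = -3 + 2*S (N(S) = -3 + (S + S) = -3 + 2*S)
x(G) = 8 + 4*G (x(G) = -4*(-3 + (((G + G)/G + G)/(2 + G) - G)) = -4*(-3 + (((2*G)/G + G)/(2 + G) - G)) = -4*(-3 + ((2 + G)/(2 + G) - G)) = -4*(-3 + (1 - G)) = -4*(-2 - G) = 8 + 4*G)
(x(N(6)) - 1*19)*136 = ((8 + 4*(-3 + 2*6)) - 1*19)*136 = ((8 + 4*(-3 + 12)) - 19)*136 = ((8 + 4*9) - 19)*136 = ((8 + 36) - 19)*136 = (44 - 19)*136 = 25*136 = 3400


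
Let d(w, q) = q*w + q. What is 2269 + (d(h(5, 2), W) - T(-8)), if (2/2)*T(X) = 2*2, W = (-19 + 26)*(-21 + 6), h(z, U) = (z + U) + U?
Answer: 1215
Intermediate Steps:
h(z, U) = z + 2*U (h(z, U) = (U + z) + U = z + 2*U)
W = -105 (W = 7*(-15) = -105)
d(w, q) = q + q*w
T(X) = 4 (T(X) = 2*2 = 4)
2269 + (d(h(5, 2), W) - T(-8)) = 2269 + (-105*(1 + (5 + 2*2)) - 1*4) = 2269 + (-105*(1 + (5 + 4)) - 4) = 2269 + (-105*(1 + 9) - 4) = 2269 + (-105*10 - 4) = 2269 + (-1050 - 4) = 2269 - 1054 = 1215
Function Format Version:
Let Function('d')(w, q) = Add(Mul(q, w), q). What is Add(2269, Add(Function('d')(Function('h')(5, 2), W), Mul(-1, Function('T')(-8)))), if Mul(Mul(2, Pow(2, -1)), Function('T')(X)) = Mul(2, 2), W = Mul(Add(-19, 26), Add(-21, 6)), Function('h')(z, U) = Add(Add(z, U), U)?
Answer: 1215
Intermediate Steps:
Function('h')(z, U) = Add(z, Mul(2, U)) (Function('h')(z, U) = Add(Add(U, z), U) = Add(z, Mul(2, U)))
W = -105 (W = Mul(7, -15) = -105)
Function('d')(w, q) = Add(q, Mul(q, w))
Function('T')(X) = 4 (Function('T')(X) = Mul(2, 2) = 4)
Add(2269, Add(Function('d')(Function('h')(5, 2), W), Mul(-1, Function('T')(-8)))) = Add(2269, Add(Mul(-105, Add(1, Add(5, Mul(2, 2)))), Mul(-1, 4))) = Add(2269, Add(Mul(-105, Add(1, Add(5, 4))), -4)) = Add(2269, Add(Mul(-105, Add(1, 9)), -4)) = Add(2269, Add(Mul(-105, 10), -4)) = Add(2269, Add(-1050, -4)) = Add(2269, -1054) = 1215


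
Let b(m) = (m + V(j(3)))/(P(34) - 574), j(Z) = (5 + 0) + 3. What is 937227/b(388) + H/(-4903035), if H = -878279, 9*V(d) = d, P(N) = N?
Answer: -223329448959962/171606225 ≈ -1.3014e+6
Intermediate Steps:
j(Z) = 8 (j(Z) = 5 + 3 = 8)
V(d) = d/9
b(m) = -2/1215 - m/540 (b(m) = (m + (⅑)*8)/(34 - 574) = (m + 8/9)/(-540) = (8/9 + m)*(-1/540) = -2/1215 - m/540)
937227/b(388) + H/(-4903035) = 937227/(-2/1215 - 1/540*388) - 878279/(-4903035) = 937227/(-2/1215 - 97/135) - 878279*(-1/4903035) = 937227/(-175/243) + 878279/4903035 = 937227*(-243/175) + 878279/4903035 = -227746161/175 + 878279/4903035 = -223329448959962/171606225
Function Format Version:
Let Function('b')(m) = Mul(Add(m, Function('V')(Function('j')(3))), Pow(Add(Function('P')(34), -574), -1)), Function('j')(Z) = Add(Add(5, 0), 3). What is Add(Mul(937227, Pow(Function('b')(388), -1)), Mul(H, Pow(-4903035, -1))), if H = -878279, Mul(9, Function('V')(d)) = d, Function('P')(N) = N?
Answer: Rational(-223329448959962, 171606225) ≈ -1.3014e+6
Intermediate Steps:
Function('j')(Z) = 8 (Function('j')(Z) = Add(5, 3) = 8)
Function('V')(d) = Mul(Rational(1, 9), d)
Function('b')(m) = Add(Rational(-2, 1215), Mul(Rational(-1, 540), m)) (Function('b')(m) = Mul(Add(m, Mul(Rational(1, 9), 8)), Pow(Add(34, -574), -1)) = Mul(Add(m, Rational(8, 9)), Pow(-540, -1)) = Mul(Add(Rational(8, 9), m), Rational(-1, 540)) = Add(Rational(-2, 1215), Mul(Rational(-1, 540), m)))
Add(Mul(937227, Pow(Function('b')(388), -1)), Mul(H, Pow(-4903035, -1))) = Add(Mul(937227, Pow(Add(Rational(-2, 1215), Mul(Rational(-1, 540), 388)), -1)), Mul(-878279, Pow(-4903035, -1))) = Add(Mul(937227, Pow(Add(Rational(-2, 1215), Rational(-97, 135)), -1)), Mul(-878279, Rational(-1, 4903035))) = Add(Mul(937227, Pow(Rational(-175, 243), -1)), Rational(878279, 4903035)) = Add(Mul(937227, Rational(-243, 175)), Rational(878279, 4903035)) = Add(Rational(-227746161, 175), Rational(878279, 4903035)) = Rational(-223329448959962, 171606225)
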